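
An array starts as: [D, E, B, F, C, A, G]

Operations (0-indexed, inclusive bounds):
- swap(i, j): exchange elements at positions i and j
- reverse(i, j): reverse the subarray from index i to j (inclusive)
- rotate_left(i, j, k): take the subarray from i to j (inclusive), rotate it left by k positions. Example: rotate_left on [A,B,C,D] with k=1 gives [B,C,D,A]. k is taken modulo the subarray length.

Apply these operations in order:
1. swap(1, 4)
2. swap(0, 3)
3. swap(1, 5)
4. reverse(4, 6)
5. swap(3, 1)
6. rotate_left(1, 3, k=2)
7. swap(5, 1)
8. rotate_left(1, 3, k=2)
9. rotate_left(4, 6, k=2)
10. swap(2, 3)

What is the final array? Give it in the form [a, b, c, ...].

After 1 (swap(1, 4)): [D, C, B, F, E, A, G]
After 2 (swap(0, 3)): [F, C, B, D, E, A, G]
After 3 (swap(1, 5)): [F, A, B, D, E, C, G]
After 4 (reverse(4, 6)): [F, A, B, D, G, C, E]
After 5 (swap(3, 1)): [F, D, B, A, G, C, E]
After 6 (rotate_left(1, 3, k=2)): [F, A, D, B, G, C, E]
After 7 (swap(5, 1)): [F, C, D, B, G, A, E]
After 8 (rotate_left(1, 3, k=2)): [F, B, C, D, G, A, E]
After 9 (rotate_left(4, 6, k=2)): [F, B, C, D, E, G, A]
After 10 (swap(2, 3)): [F, B, D, C, E, G, A]

Answer: [F, B, D, C, E, G, A]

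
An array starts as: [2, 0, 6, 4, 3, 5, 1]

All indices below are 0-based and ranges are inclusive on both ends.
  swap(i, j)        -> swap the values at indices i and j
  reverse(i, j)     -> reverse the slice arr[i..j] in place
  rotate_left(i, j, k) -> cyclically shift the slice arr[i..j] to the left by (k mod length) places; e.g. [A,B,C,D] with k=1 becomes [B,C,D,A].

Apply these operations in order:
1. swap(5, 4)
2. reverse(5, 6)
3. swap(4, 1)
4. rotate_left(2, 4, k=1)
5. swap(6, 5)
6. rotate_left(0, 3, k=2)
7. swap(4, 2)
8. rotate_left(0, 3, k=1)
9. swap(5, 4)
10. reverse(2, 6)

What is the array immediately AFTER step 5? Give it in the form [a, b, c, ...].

After 1 (swap(5, 4)): [2, 0, 6, 4, 5, 3, 1]
After 2 (reverse(5, 6)): [2, 0, 6, 4, 5, 1, 3]
After 3 (swap(4, 1)): [2, 5, 6, 4, 0, 1, 3]
After 4 (rotate_left(2, 4, k=1)): [2, 5, 4, 0, 6, 1, 3]
After 5 (swap(6, 5)): [2, 5, 4, 0, 6, 3, 1]

Answer: [2, 5, 4, 0, 6, 3, 1]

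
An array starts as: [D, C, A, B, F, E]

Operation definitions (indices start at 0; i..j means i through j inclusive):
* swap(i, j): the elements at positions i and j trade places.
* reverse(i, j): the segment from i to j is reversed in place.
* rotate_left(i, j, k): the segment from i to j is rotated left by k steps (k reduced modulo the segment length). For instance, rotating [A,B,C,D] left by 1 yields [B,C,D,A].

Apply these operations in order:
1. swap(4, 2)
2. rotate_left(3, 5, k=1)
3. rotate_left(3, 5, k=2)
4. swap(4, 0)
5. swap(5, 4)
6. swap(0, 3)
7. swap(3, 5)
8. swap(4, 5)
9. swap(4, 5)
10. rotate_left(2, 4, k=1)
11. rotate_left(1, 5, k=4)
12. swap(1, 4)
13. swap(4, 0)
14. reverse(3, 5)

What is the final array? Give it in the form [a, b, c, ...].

Answer: [A, E, C, F, B, D]

Derivation:
After 1 (swap(4, 2)): [D, C, F, B, A, E]
After 2 (rotate_left(3, 5, k=1)): [D, C, F, A, E, B]
After 3 (rotate_left(3, 5, k=2)): [D, C, F, B, A, E]
After 4 (swap(4, 0)): [A, C, F, B, D, E]
After 5 (swap(5, 4)): [A, C, F, B, E, D]
After 6 (swap(0, 3)): [B, C, F, A, E, D]
After 7 (swap(3, 5)): [B, C, F, D, E, A]
After 8 (swap(4, 5)): [B, C, F, D, A, E]
After 9 (swap(4, 5)): [B, C, F, D, E, A]
After 10 (rotate_left(2, 4, k=1)): [B, C, D, E, F, A]
After 11 (rotate_left(1, 5, k=4)): [B, A, C, D, E, F]
After 12 (swap(1, 4)): [B, E, C, D, A, F]
After 13 (swap(4, 0)): [A, E, C, D, B, F]
After 14 (reverse(3, 5)): [A, E, C, F, B, D]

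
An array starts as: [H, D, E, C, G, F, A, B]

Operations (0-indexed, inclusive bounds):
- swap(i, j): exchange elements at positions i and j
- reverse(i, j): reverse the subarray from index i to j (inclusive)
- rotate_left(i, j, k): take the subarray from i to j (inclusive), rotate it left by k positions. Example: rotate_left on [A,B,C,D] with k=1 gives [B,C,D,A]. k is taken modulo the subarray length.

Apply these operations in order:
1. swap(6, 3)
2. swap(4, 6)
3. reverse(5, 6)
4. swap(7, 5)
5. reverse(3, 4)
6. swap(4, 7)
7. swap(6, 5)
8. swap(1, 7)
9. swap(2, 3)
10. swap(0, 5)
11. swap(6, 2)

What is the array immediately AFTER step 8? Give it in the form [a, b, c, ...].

Answer: [H, A, E, C, G, F, B, D]

Derivation:
After 1 (swap(6, 3)): [H, D, E, A, G, F, C, B]
After 2 (swap(4, 6)): [H, D, E, A, C, F, G, B]
After 3 (reverse(5, 6)): [H, D, E, A, C, G, F, B]
After 4 (swap(7, 5)): [H, D, E, A, C, B, F, G]
After 5 (reverse(3, 4)): [H, D, E, C, A, B, F, G]
After 6 (swap(4, 7)): [H, D, E, C, G, B, F, A]
After 7 (swap(6, 5)): [H, D, E, C, G, F, B, A]
After 8 (swap(1, 7)): [H, A, E, C, G, F, B, D]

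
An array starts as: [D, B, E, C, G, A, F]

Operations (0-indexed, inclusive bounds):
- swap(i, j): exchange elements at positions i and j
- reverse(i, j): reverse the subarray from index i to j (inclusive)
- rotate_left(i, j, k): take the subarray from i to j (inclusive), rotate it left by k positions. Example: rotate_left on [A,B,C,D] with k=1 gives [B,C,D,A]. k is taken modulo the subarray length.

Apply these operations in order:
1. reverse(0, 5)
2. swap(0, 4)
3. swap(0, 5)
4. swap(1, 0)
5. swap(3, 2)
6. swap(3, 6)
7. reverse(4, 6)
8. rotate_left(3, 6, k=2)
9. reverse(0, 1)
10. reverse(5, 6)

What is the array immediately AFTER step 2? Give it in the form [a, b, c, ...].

Answer: [B, G, C, E, A, D, F]

Derivation:
After 1 (reverse(0, 5)): [A, G, C, E, B, D, F]
After 2 (swap(0, 4)): [B, G, C, E, A, D, F]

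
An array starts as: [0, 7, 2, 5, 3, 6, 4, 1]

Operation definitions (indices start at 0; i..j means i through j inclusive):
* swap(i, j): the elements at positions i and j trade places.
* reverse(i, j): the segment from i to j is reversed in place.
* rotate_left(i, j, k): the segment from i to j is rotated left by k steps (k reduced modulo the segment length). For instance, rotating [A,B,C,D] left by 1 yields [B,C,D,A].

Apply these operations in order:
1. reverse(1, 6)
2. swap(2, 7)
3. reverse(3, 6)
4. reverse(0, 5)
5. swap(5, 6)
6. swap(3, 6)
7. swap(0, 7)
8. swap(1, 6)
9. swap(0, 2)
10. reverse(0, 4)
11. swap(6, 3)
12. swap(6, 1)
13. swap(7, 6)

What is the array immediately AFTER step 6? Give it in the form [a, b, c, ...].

After 1 (reverse(1, 6)): [0, 4, 6, 3, 5, 2, 7, 1]
After 2 (swap(2, 7)): [0, 4, 1, 3, 5, 2, 7, 6]
After 3 (reverse(3, 6)): [0, 4, 1, 7, 2, 5, 3, 6]
After 4 (reverse(0, 5)): [5, 2, 7, 1, 4, 0, 3, 6]
After 5 (swap(5, 6)): [5, 2, 7, 1, 4, 3, 0, 6]
After 6 (swap(3, 6)): [5, 2, 7, 0, 4, 3, 1, 6]

Answer: [5, 2, 7, 0, 4, 3, 1, 6]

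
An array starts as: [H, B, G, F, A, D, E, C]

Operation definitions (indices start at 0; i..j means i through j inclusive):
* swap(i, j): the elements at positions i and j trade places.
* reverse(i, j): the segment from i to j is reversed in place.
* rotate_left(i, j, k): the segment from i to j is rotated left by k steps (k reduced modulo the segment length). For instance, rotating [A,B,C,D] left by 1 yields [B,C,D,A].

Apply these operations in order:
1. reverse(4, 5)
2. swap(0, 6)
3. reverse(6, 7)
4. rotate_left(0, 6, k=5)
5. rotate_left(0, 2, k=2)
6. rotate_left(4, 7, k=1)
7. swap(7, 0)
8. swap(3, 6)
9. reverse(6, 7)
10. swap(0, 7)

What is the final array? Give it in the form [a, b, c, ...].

After 1 (reverse(4, 5)): [H, B, G, F, D, A, E, C]
After 2 (swap(0, 6)): [E, B, G, F, D, A, H, C]
After 3 (reverse(6, 7)): [E, B, G, F, D, A, C, H]
After 4 (rotate_left(0, 6, k=5)): [A, C, E, B, G, F, D, H]
After 5 (rotate_left(0, 2, k=2)): [E, A, C, B, G, F, D, H]
After 6 (rotate_left(4, 7, k=1)): [E, A, C, B, F, D, H, G]
After 7 (swap(7, 0)): [G, A, C, B, F, D, H, E]
After 8 (swap(3, 6)): [G, A, C, H, F, D, B, E]
After 9 (reverse(6, 7)): [G, A, C, H, F, D, E, B]
After 10 (swap(0, 7)): [B, A, C, H, F, D, E, G]

Answer: [B, A, C, H, F, D, E, G]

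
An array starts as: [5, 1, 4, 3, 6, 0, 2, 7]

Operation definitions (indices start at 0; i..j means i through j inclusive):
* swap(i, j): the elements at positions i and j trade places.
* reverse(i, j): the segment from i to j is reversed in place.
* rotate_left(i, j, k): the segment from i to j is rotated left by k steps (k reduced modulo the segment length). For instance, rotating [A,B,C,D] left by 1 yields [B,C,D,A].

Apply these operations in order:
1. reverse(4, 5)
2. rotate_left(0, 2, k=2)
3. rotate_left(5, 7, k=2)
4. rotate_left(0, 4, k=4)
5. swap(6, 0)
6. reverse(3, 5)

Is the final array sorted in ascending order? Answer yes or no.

Answer: no

Derivation:
After 1 (reverse(4, 5)): [5, 1, 4, 3, 0, 6, 2, 7]
After 2 (rotate_left(0, 2, k=2)): [4, 5, 1, 3, 0, 6, 2, 7]
After 3 (rotate_left(5, 7, k=2)): [4, 5, 1, 3, 0, 7, 6, 2]
After 4 (rotate_left(0, 4, k=4)): [0, 4, 5, 1, 3, 7, 6, 2]
After 5 (swap(6, 0)): [6, 4, 5, 1, 3, 7, 0, 2]
After 6 (reverse(3, 5)): [6, 4, 5, 7, 3, 1, 0, 2]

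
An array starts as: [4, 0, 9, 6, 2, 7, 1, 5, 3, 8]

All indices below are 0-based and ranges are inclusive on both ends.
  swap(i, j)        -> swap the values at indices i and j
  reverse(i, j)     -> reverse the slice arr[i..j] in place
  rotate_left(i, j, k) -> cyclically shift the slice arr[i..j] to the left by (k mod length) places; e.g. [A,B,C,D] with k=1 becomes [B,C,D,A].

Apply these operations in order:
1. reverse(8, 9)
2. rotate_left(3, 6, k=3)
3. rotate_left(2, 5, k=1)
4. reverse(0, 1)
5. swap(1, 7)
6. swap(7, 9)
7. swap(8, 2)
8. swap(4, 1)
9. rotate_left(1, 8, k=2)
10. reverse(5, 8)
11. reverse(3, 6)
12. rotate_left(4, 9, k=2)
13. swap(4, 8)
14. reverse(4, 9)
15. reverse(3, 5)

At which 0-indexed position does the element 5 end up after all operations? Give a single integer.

Answer: 2

Derivation:
After 1 (reverse(8, 9)): [4, 0, 9, 6, 2, 7, 1, 5, 8, 3]
After 2 (rotate_left(3, 6, k=3)): [4, 0, 9, 1, 6, 2, 7, 5, 8, 3]
After 3 (rotate_left(2, 5, k=1)): [4, 0, 1, 6, 2, 9, 7, 5, 8, 3]
After 4 (reverse(0, 1)): [0, 4, 1, 6, 2, 9, 7, 5, 8, 3]
After 5 (swap(1, 7)): [0, 5, 1, 6, 2, 9, 7, 4, 8, 3]
After 6 (swap(7, 9)): [0, 5, 1, 6, 2, 9, 7, 3, 8, 4]
After 7 (swap(8, 2)): [0, 5, 8, 6, 2, 9, 7, 3, 1, 4]
After 8 (swap(4, 1)): [0, 2, 8, 6, 5, 9, 7, 3, 1, 4]
After 9 (rotate_left(1, 8, k=2)): [0, 6, 5, 9, 7, 3, 1, 2, 8, 4]
After 10 (reverse(5, 8)): [0, 6, 5, 9, 7, 8, 2, 1, 3, 4]
After 11 (reverse(3, 6)): [0, 6, 5, 2, 8, 7, 9, 1, 3, 4]
After 12 (rotate_left(4, 9, k=2)): [0, 6, 5, 2, 9, 1, 3, 4, 8, 7]
After 13 (swap(4, 8)): [0, 6, 5, 2, 8, 1, 3, 4, 9, 7]
After 14 (reverse(4, 9)): [0, 6, 5, 2, 7, 9, 4, 3, 1, 8]
After 15 (reverse(3, 5)): [0, 6, 5, 9, 7, 2, 4, 3, 1, 8]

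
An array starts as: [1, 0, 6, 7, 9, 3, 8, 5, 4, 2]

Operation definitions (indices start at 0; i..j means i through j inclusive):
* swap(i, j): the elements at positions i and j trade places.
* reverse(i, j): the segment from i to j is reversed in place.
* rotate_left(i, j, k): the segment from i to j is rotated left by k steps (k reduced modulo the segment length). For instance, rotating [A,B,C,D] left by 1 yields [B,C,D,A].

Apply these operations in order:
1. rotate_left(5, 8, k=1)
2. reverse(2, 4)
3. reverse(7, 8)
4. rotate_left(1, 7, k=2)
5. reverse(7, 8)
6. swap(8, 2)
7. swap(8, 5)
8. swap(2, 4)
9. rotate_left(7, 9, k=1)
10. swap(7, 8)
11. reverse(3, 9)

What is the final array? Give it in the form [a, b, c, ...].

After 1 (rotate_left(5, 8, k=1)): [1, 0, 6, 7, 9, 8, 5, 4, 3, 2]
After 2 (reverse(2, 4)): [1, 0, 9, 7, 6, 8, 5, 4, 3, 2]
After 3 (reverse(7, 8)): [1, 0, 9, 7, 6, 8, 5, 3, 4, 2]
After 4 (rotate_left(1, 7, k=2)): [1, 7, 6, 8, 5, 3, 0, 9, 4, 2]
After 5 (reverse(7, 8)): [1, 7, 6, 8, 5, 3, 0, 4, 9, 2]
After 6 (swap(8, 2)): [1, 7, 9, 8, 5, 3, 0, 4, 6, 2]
After 7 (swap(8, 5)): [1, 7, 9, 8, 5, 6, 0, 4, 3, 2]
After 8 (swap(2, 4)): [1, 7, 5, 8, 9, 6, 0, 4, 3, 2]
After 9 (rotate_left(7, 9, k=1)): [1, 7, 5, 8, 9, 6, 0, 3, 2, 4]
After 10 (swap(7, 8)): [1, 7, 5, 8, 9, 6, 0, 2, 3, 4]
After 11 (reverse(3, 9)): [1, 7, 5, 4, 3, 2, 0, 6, 9, 8]

Answer: [1, 7, 5, 4, 3, 2, 0, 6, 9, 8]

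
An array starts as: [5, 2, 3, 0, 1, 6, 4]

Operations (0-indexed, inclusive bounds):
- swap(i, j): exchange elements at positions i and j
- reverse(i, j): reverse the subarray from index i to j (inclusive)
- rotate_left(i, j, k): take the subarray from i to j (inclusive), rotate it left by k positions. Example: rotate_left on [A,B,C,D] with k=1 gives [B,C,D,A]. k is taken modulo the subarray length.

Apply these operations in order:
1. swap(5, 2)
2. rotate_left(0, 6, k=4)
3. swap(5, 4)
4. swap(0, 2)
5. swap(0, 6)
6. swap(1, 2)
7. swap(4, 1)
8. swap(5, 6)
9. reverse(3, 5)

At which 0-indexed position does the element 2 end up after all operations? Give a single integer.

Answer: 6

Derivation:
After 1 (swap(5, 2)): [5, 2, 6, 0, 1, 3, 4]
After 2 (rotate_left(0, 6, k=4)): [1, 3, 4, 5, 2, 6, 0]
After 3 (swap(5, 4)): [1, 3, 4, 5, 6, 2, 0]
After 4 (swap(0, 2)): [4, 3, 1, 5, 6, 2, 0]
After 5 (swap(0, 6)): [0, 3, 1, 5, 6, 2, 4]
After 6 (swap(1, 2)): [0, 1, 3, 5, 6, 2, 4]
After 7 (swap(4, 1)): [0, 6, 3, 5, 1, 2, 4]
After 8 (swap(5, 6)): [0, 6, 3, 5, 1, 4, 2]
After 9 (reverse(3, 5)): [0, 6, 3, 4, 1, 5, 2]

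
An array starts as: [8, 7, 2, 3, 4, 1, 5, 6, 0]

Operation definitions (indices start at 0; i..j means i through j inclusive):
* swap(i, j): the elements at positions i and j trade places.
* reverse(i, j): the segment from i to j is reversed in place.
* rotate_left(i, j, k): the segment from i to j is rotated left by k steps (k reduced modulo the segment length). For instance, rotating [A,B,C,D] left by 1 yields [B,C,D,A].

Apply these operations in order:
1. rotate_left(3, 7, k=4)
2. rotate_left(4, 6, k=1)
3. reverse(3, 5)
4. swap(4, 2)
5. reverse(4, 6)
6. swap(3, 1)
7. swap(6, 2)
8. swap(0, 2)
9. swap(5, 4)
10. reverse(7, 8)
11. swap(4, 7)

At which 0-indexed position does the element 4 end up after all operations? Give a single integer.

Answer: 6

Derivation:
After 1 (rotate_left(3, 7, k=4)): [8, 7, 2, 6, 3, 4, 1, 5, 0]
After 2 (rotate_left(4, 6, k=1)): [8, 7, 2, 6, 4, 1, 3, 5, 0]
After 3 (reverse(3, 5)): [8, 7, 2, 1, 4, 6, 3, 5, 0]
After 4 (swap(4, 2)): [8, 7, 4, 1, 2, 6, 3, 5, 0]
After 5 (reverse(4, 6)): [8, 7, 4, 1, 3, 6, 2, 5, 0]
After 6 (swap(3, 1)): [8, 1, 4, 7, 3, 6, 2, 5, 0]
After 7 (swap(6, 2)): [8, 1, 2, 7, 3, 6, 4, 5, 0]
After 8 (swap(0, 2)): [2, 1, 8, 7, 3, 6, 4, 5, 0]
After 9 (swap(5, 4)): [2, 1, 8, 7, 6, 3, 4, 5, 0]
After 10 (reverse(7, 8)): [2, 1, 8, 7, 6, 3, 4, 0, 5]
After 11 (swap(4, 7)): [2, 1, 8, 7, 0, 3, 4, 6, 5]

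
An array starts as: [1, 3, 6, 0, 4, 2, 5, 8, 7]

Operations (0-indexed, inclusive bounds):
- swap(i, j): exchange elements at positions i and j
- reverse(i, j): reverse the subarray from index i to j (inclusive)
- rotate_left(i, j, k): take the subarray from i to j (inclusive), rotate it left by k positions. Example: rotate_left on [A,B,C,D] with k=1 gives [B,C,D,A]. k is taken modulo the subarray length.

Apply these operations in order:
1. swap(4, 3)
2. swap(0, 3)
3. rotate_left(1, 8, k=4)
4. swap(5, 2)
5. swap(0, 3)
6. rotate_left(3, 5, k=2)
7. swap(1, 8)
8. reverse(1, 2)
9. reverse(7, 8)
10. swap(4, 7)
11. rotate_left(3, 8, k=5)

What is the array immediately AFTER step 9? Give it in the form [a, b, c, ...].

Answer: [8, 3, 0, 5, 4, 7, 6, 2, 1]

Derivation:
After 1 (swap(4, 3)): [1, 3, 6, 4, 0, 2, 5, 8, 7]
After 2 (swap(0, 3)): [4, 3, 6, 1, 0, 2, 5, 8, 7]
After 3 (rotate_left(1, 8, k=4)): [4, 2, 5, 8, 7, 3, 6, 1, 0]
After 4 (swap(5, 2)): [4, 2, 3, 8, 7, 5, 6, 1, 0]
After 5 (swap(0, 3)): [8, 2, 3, 4, 7, 5, 6, 1, 0]
After 6 (rotate_left(3, 5, k=2)): [8, 2, 3, 5, 4, 7, 6, 1, 0]
After 7 (swap(1, 8)): [8, 0, 3, 5, 4, 7, 6, 1, 2]
After 8 (reverse(1, 2)): [8, 3, 0, 5, 4, 7, 6, 1, 2]
After 9 (reverse(7, 8)): [8, 3, 0, 5, 4, 7, 6, 2, 1]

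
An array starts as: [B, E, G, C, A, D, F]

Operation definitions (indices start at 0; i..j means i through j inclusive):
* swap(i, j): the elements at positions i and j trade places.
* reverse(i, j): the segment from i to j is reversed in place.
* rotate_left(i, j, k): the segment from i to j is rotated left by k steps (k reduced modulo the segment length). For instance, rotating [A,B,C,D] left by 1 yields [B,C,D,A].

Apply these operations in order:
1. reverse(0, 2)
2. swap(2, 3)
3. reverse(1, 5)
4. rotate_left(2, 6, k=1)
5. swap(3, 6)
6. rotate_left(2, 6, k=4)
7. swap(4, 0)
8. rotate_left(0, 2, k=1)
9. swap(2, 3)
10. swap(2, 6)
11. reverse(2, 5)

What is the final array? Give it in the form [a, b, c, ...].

After 1 (reverse(0, 2)): [G, E, B, C, A, D, F]
After 2 (swap(2, 3)): [G, E, C, B, A, D, F]
After 3 (reverse(1, 5)): [G, D, A, B, C, E, F]
After 4 (rotate_left(2, 6, k=1)): [G, D, B, C, E, F, A]
After 5 (swap(3, 6)): [G, D, B, A, E, F, C]
After 6 (rotate_left(2, 6, k=4)): [G, D, C, B, A, E, F]
After 7 (swap(4, 0)): [A, D, C, B, G, E, F]
After 8 (rotate_left(0, 2, k=1)): [D, C, A, B, G, E, F]
After 9 (swap(2, 3)): [D, C, B, A, G, E, F]
After 10 (swap(2, 6)): [D, C, F, A, G, E, B]
After 11 (reverse(2, 5)): [D, C, E, G, A, F, B]

Answer: [D, C, E, G, A, F, B]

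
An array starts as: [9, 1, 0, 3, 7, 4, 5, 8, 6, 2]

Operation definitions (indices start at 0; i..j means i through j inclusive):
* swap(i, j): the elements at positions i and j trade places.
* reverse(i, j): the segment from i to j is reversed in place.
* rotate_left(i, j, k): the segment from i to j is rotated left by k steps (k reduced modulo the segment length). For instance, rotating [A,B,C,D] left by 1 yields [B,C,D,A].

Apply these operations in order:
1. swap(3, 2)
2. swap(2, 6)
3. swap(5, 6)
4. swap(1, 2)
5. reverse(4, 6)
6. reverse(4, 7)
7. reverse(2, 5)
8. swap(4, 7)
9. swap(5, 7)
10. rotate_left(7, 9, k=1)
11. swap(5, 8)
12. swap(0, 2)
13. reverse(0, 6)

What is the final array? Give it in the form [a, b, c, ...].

After 1 (swap(3, 2)): [9, 1, 3, 0, 7, 4, 5, 8, 6, 2]
After 2 (swap(2, 6)): [9, 1, 5, 0, 7, 4, 3, 8, 6, 2]
After 3 (swap(5, 6)): [9, 1, 5, 0, 7, 3, 4, 8, 6, 2]
After 4 (swap(1, 2)): [9, 5, 1, 0, 7, 3, 4, 8, 6, 2]
After 5 (reverse(4, 6)): [9, 5, 1, 0, 4, 3, 7, 8, 6, 2]
After 6 (reverse(4, 7)): [9, 5, 1, 0, 8, 7, 3, 4, 6, 2]
After 7 (reverse(2, 5)): [9, 5, 7, 8, 0, 1, 3, 4, 6, 2]
After 8 (swap(4, 7)): [9, 5, 7, 8, 4, 1, 3, 0, 6, 2]
After 9 (swap(5, 7)): [9, 5, 7, 8, 4, 0, 3, 1, 6, 2]
After 10 (rotate_left(7, 9, k=1)): [9, 5, 7, 8, 4, 0, 3, 6, 2, 1]
After 11 (swap(5, 8)): [9, 5, 7, 8, 4, 2, 3, 6, 0, 1]
After 12 (swap(0, 2)): [7, 5, 9, 8, 4, 2, 3, 6, 0, 1]
After 13 (reverse(0, 6)): [3, 2, 4, 8, 9, 5, 7, 6, 0, 1]

Answer: [3, 2, 4, 8, 9, 5, 7, 6, 0, 1]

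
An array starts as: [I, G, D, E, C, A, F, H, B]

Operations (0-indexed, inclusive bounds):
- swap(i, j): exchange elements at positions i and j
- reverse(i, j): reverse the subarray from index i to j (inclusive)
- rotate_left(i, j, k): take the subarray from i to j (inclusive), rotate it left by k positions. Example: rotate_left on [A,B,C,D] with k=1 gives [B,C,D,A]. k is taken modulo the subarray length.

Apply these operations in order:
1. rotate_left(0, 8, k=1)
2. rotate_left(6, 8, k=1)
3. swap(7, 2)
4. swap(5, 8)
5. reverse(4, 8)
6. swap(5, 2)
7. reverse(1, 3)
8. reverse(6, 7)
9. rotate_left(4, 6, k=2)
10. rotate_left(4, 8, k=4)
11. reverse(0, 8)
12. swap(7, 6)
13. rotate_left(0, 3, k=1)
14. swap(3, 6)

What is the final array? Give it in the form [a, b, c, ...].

Answer: [I, F, H, C, A, D, B, E, G]

Derivation:
After 1 (rotate_left(0, 8, k=1)): [G, D, E, C, A, F, H, B, I]
After 2 (rotate_left(6, 8, k=1)): [G, D, E, C, A, F, B, I, H]
After 3 (swap(7, 2)): [G, D, I, C, A, F, B, E, H]
After 4 (swap(5, 8)): [G, D, I, C, A, H, B, E, F]
After 5 (reverse(4, 8)): [G, D, I, C, F, E, B, H, A]
After 6 (swap(5, 2)): [G, D, E, C, F, I, B, H, A]
After 7 (reverse(1, 3)): [G, C, E, D, F, I, B, H, A]
After 8 (reverse(6, 7)): [G, C, E, D, F, I, H, B, A]
After 9 (rotate_left(4, 6, k=2)): [G, C, E, D, H, F, I, B, A]
After 10 (rotate_left(4, 8, k=4)): [G, C, E, D, A, H, F, I, B]
After 11 (reverse(0, 8)): [B, I, F, H, A, D, E, C, G]
After 12 (swap(7, 6)): [B, I, F, H, A, D, C, E, G]
After 13 (rotate_left(0, 3, k=1)): [I, F, H, B, A, D, C, E, G]
After 14 (swap(3, 6)): [I, F, H, C, A, D, B, E, G]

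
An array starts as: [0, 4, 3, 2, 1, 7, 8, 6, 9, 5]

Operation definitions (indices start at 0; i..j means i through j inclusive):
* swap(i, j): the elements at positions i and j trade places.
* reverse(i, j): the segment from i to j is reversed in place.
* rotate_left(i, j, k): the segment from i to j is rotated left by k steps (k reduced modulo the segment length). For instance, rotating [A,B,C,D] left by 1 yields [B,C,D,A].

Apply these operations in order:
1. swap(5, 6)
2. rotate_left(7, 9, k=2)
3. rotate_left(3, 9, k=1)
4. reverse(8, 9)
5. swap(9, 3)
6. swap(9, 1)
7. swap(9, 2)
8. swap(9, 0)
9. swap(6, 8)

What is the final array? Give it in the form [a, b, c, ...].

Answer: [3, 1, 4, 9, 8, 7, 2, 6, 5, 0]

Derivation:
After 1 (swap(5, 6)): [0, 4, 3, 2, 1, 8, 7, 6, 9, 5]
After 2 (rotate_left(7, 9, k=2)): [0, 4, 3, 2, 1, 8, 7, 5, 6, 9]
After 3 (rotate_left(3, 9, k=1)): [0, 4, 3, 1, 8, 7, 5, 6, 9, 2]
After 4 (reverse(8, 9)): [0, 4, 3, 1, 8, 7, 5, 6, 2, 9]
After 5 (swap(9, 3)): [0, 4, 3, 9, 8, 7, 5, 6, 2, 1]
After 6 (swap(9, 1)): [0, 1, 3, 9, 8, 7, 5, 6, 2, 4]
After 7 (swap(9, 2)): [0, 1, 4, 9, 8, 7, 5, 6, 2, 3]
After 8 (swap(9, 0)): [3, 1, 4, 9, 8, 7, 5, 6, 2, 0]
After 9 (swap(6, 8)): [3, 1, 4, 9, 8, 7, 2, 6, 5, 0]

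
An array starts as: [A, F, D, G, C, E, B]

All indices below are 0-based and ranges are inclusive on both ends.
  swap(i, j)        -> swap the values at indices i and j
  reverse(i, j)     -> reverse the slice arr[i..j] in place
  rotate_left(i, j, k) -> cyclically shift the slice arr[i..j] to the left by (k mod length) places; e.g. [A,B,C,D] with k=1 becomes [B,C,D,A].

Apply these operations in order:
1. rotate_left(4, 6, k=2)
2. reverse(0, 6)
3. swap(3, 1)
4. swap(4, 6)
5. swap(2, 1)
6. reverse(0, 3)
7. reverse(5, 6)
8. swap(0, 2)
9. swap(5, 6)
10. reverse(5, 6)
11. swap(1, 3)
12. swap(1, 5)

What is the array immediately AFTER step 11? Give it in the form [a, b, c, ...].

After 1 (rotate_left(4, 6, k=2)): [A, F, D, G, B, C, E]
After 2 (reverse(0, 6)): [E, C, B, G, D, F, A]
After 3 (swap(3, 1)): [E, G, B, C, D, F, A]
After 4 (swap(4, 6)): [E, G, B, C, A, F, D]
After 5 (swap(2, 1)): [E, B, G, C, A, F, D]
After 6 (reverse(0, 3)): [C, G, B, E, A, F, D]
After 7 (reverse(5, 6)): [C, G, B, E, A, D, F]
After 8 (swap(0, 2)): [B, G, C, E, A, D, F]
After 9 (swap(5, 6)): [B, G, C, E, A, F, D]
After 10 (reverse(5, 6)): [B, G, C, E, A, D, F]
After 11 (swap(1, 3)): [B, E, C, G, A, D, F]

Answer: [B, E, C, G, A, D, F]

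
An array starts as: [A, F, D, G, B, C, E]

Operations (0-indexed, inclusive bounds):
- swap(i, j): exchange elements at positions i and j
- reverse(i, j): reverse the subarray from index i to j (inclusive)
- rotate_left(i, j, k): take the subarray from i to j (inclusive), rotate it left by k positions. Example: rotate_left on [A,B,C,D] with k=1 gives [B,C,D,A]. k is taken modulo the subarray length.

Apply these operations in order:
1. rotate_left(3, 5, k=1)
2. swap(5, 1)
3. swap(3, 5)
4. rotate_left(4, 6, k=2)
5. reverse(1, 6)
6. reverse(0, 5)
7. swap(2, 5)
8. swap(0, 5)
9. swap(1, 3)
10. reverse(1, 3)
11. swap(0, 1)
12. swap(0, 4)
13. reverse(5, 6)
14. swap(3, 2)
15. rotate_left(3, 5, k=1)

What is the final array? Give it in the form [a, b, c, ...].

After 1 (rotate_left(3, 5, k=1)): [A, F, D, B, C, G, E]
After 2 (swap(5, 1)): [A, G, D, B, C, F, E]
After 3 (swap(3, 5)): [A, G, D, F, C, B, E]
After 4 (rotate_left(4, 6, k=2)): [A, G, D, F, E, C, B]
After 5 (reverse(1, 6)): [A, B, C, E, F, D, G]
After 6 (reverse(0, 5)): [D, F, E, C, B, A, G]
After 7 (swap(2, 5)): [D, F, A, C, B, E, G]
After 8 (swap(0, 5)): [E, F, A, C, B, D, G]
After 9 (swap(1, 3)): [E, C, A, F, B, D, G]
After 10 (reverse(1, 3)): [E, F, A, C, B, D, G]
After 11 (swap(0, 1)): [F, E, A, C, B, D, G]
After 12 (swap(0, 4)): [B, E, A, C, F, D, G]
After 13 (reverse(5, 6)): [B, E, A, C, F, G, D]
After 14 (swap(3, 2)): [B, E, C, A, F, G, D]
After 15 (rotate_left(3, 5, k=1)): [B, E, C, F, G, A, D]

Answer: [B, E, C, F, G, A, D]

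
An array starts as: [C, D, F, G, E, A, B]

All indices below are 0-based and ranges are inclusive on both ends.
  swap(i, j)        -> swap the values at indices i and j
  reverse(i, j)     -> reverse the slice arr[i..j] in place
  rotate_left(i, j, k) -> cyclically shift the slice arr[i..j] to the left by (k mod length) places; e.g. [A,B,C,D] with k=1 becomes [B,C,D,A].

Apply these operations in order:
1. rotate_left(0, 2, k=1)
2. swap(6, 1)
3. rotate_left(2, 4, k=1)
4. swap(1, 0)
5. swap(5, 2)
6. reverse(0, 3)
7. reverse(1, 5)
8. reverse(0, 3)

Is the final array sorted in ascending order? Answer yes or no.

After 1 (rotate_left(0, 2, k=1)): [D, F, C, G, E, A, B]
After 2 (swap(6, 1)): [D, B, C, G, E, A, F]
After 3 (rotate_left(2, 4, k=1)): [D, B, G, E, C, A, F]
After 4 (swap(1, 0)): [B, D, G, E, C, A, F]
After 5 (swap(5, 2)): [B, D, A, E, C, G, F]
After 6 (reverse(0, 3)): [E, A, D, B, C, G, F]
After 7 (reverse(1, 5)): [E, G, C, B, D, A, F]
After 8 (reverse(0, 3)): [B, C, G, E, D, A, F]

Answer: no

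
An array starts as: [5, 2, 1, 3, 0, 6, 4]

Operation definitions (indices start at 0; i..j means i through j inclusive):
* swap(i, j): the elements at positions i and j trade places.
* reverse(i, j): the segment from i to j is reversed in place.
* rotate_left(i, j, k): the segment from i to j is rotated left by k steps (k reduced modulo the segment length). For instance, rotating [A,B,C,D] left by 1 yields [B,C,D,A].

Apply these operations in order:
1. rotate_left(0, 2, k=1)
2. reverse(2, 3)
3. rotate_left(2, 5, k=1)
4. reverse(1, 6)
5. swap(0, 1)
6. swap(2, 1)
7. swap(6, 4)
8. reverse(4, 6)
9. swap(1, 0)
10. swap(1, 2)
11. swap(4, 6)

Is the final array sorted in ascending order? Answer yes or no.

Answer: no

Derivation:
After 1 (rotate_left(0, 2, k=1)): [2, 1, 5, 3, 0, 6, 4]
After 2 (reverse(2, 3)): [2, 1, 3, 5, 0, 6, 4]
After 3 (rotate_left(2, 5, k=1)): [2, 1, 5, 0, 6, 3, 4]
After 4 (reverse(1, 6)): [2, 4, 3, 6, 0, 5, 1]
After 5 (swap(0, 1)): [4, 2, 3, 6, 0, 5, 1]
After 6 (swap(2, 1)): [4, 3, 2, 6, 0, 5, 1]
After 7 (swap(6, 4)): [4, 3, 2, 6, 1, 5, 0]
After 8 (reverse(4, 6)): [4, 3, 2, 6, 0, 5, 1]
After 9 (swap(1, 0)): [3, 4, 2, 6, 0, 5, 1]
After 10 (swap(1, 2)): [3, 2, 4, 6, 0, 5, 1]
After 11 (swap(4, 6)): [3, 2, 4, 6, 1, 5, 0]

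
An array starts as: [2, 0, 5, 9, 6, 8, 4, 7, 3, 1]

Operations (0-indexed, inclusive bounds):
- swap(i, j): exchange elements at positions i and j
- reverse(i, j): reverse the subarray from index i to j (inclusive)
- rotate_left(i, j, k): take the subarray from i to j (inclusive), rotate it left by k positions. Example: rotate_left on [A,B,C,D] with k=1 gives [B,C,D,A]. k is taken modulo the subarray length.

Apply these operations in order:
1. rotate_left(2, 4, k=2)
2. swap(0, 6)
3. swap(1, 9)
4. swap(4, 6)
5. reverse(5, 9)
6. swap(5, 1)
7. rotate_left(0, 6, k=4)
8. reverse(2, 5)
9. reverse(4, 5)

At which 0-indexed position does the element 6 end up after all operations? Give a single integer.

Answer: 2

Derivation:
After 1 (rotate_left(2, 4, k=2)): [2, 0, 6, 5, 9, 8, 4, 7, 3, 1]
After 2 (swap(0, 6)): [4, 0, 6, 5, 9, 8, 2, 7, 3, 1]
After 3 (swap(1, 9)): [4, 1, 6, 5, 9, 8, 2, 7, 3, 0]
After 4 (swap(4, 6)): [4, 1, 6, 5, 2, 8, 9, 7, 3, 0]
After 5 (reverse(5, 9)): [4, 1, 6, 5, 2, 0, 3, 7, 9, 8]
After 6 (swap(5, 1)): [4, 0, 6, 5, 2, 1, 3, 7, 9, 8]
After 7 (rotate_left(0, 6, k=4)): [2, 1, 3, 4, 0, 6, 5, 7, 9, 8]
After 8 (reverse(2, 5)): [2, 1, 6, 0, 4, 3, 5, 7, 9, 8]
After 9 (reverse(4, 5)): [2, 1, 6, 0, 3, 4, 5, 7, 9, 8]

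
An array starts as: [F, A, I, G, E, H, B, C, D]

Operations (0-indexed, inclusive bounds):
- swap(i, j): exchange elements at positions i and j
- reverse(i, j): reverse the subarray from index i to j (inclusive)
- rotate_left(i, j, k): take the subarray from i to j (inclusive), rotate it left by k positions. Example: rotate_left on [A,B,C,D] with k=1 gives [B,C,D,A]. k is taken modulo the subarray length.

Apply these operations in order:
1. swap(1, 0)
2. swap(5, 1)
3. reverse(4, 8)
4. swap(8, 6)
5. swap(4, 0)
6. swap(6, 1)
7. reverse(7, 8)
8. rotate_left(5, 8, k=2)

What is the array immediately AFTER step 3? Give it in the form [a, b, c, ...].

Answer: [A, H, I, G, D, C, B, F, E]

Derivation:
After 1 (swap(1, 0)): [A, F, I, G, E, H, B, C, D]
After 2 (swap(5, 1)): [A, H, I, G, E, F, B, C, D]
After 3 (reverse(4, 8)): [A, H, I, G, D, C, B, F, E]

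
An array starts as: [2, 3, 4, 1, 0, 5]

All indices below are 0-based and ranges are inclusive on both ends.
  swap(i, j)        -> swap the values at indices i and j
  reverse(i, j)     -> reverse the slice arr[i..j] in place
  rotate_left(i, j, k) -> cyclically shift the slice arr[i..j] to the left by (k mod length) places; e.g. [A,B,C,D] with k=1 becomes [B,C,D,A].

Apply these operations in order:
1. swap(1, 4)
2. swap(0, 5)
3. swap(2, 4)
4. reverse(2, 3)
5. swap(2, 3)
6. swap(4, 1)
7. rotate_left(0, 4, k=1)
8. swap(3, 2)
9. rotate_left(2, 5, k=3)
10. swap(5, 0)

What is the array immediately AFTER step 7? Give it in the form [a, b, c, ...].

Answer: [4, 3, 1, 0, 5, 2]

Derivation:
After 1 (swap(1, 4)): [2, 0, 4, 1, 3, 5]
After 2 (swap(0, 5)): [5, 0, 4, 1, 3, 2]
After 3 (swap(2, 4)): [5, 0, 3, 1, 4, 2]
After 4 (reverse(2, 3)): [5, 0, 1, 3, 4, 2]
After 5 (swap(2, 3)): [5, 0, 3, 1, 4, 2]
After 6 (swap(4, 1)): [5, 4, 3, 1, 0, 2]
After 7 (rotate_left(0, 4, k=1)): [4, 3, 1, 0, 5, 2]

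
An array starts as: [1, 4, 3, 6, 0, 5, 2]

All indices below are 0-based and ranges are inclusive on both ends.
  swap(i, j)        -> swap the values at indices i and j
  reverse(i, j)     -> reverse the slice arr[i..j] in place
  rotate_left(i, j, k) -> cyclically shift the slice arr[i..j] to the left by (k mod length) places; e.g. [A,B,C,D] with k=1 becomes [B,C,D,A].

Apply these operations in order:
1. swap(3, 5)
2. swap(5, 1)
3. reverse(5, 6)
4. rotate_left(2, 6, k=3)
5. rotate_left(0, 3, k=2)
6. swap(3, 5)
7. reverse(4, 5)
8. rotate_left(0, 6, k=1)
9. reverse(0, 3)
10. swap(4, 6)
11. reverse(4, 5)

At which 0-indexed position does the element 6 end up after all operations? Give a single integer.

Answer: 0

Derivation:
After 1 (swap(3, 5)): [1, 4, 3, 5, 0, 6, 2]
After 2 (swap(5, 1)): [1, 6, 3, 5, 0, 4, 2]
After 3 (reverse(5, 6)): [1, 6, 3, 5, 0, 2, 4]
After 4 (rotate_left(2, 6, k=3)): [1, 6, 2, 4, 3, 5, 0]
After 5 (rotate_left(0, 3, k=2)): [2, 4, 1, 6, 3, 5, 0]
After 6 (swap(3, 5)): [2, 4, 1, 5, 3, 6, 0]
After 7 (reverse(4, 5)): [2, 4, 1, 5, 6, 3, 0]
After 8 (rotate_left(0, 6, k=1)): [4, 1, 5, 6, 3, 0, 2]
After 9 (reverse(0, 3)): [6, 5, 1, 4, 3, 0, 2]
After 10 (swap(4, 6)): [6, 5, 1, 4, 2, 0, 3]
After 11 (reverse(4, 5)): [6, 5, 1, 4, 0, 2, 3]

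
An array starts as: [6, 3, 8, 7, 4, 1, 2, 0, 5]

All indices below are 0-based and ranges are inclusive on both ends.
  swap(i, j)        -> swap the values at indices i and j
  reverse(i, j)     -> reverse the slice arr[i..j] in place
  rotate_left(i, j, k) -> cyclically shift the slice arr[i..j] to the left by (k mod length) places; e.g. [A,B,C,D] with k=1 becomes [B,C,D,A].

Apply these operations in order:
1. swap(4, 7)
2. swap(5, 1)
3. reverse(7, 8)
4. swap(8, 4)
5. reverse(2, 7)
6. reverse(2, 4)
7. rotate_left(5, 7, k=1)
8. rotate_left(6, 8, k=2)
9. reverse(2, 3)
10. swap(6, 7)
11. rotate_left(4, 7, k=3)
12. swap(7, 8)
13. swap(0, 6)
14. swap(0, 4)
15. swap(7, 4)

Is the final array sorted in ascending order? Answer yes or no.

Answer: yes

Derivation:
After 1 (swap(4, 7)): [6, 3, 8, 7, 0, 1, 2, 4, 5]
After 2 (swap(5, 1)): [6, 1, 8, 7, 0, 3, 2, 4, 5]
After 3 (reverse(7, 8)): [6, 1, 8, 7, 0, 3, 2, 5, 4]
After 4 (swap(8, 4)): [6, 1, 8, 7, 4, 3, 2, 5, 0]
After 5 (reverse(2, 7)): [6, 1, 5, 2, 3, 4, 7, 8, 0]
After 6 (reverse(2, 4)): [6, 1, 3, 2, 5, 4, 7, 8, 0]
After 7 (rotate_left(5, 7, k=1)): [6, 1, 3, 2, 5, 7, 8, 4, 0]
After 8 (rotate_left(6, 8, k=2)): [6, 1, 3, 2, 5, 7, 0, 8, 4]
After 9 (reverse(2, 3)): [6, 1, 2, 3, 5, 7, 0, 8, 4]
After 10 (swap(6, 7)): [6, 1, 2, 3, 5, 7, 8, 0, 4]
After 11 (rotate_left(4, 7, k=3)): [6, 1, 2, 3, 0, 5, 7, 8, 4]
After 12 (swap(7, 8)): [6, 1, 2, 3, 0, 5, 7, 4, 8]
After 13 (swap(0, 6)): [7, 1, 2, 3, 0, 5, 6, 4, 8]
After 14 (swap(0, 4)): [0, 1, 2, 3, 7, 5, 6, 4, 8]
After 15 (swap(7, 4)): [0, 1, 2, 3, 4, 5, 6, 7, 8]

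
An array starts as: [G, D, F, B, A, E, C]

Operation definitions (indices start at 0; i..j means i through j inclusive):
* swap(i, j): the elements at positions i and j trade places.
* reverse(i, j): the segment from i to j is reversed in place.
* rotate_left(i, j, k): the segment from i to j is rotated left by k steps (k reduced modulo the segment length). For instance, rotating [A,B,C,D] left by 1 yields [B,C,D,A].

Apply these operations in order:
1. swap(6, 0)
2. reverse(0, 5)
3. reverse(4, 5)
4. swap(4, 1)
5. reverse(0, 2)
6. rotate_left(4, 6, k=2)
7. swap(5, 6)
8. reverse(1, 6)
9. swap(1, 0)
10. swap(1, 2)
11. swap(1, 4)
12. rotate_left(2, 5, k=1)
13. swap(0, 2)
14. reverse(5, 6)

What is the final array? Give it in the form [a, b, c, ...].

Answer: [G, F, A, D, E, C, B]

Derivation:
After 1 (swap(6, 0)): [C, D, F, B, A, E, G]
After 2 (reverse(0, 5)): [E, A, B, F, D, C, G]
After 3 (reverse(4, 5)): [E, A, B, F, C, D, G]
After 4 (swap(4, 1)): [E, C, B, F, A, D, G]
After 5 (reverse(0, 2)): [B, C, E, F, A, D, G]
After 6 (rotate_left(4, 6, k=2)): [B, C, E, F, G, A, D]
After 7 (swap(5, 6)): [B, C, E, F, G, D, A]
After 8 (reverse(1, 6)): [B, A, D, G, F, E, C]
After 9 (swap(1, 0)): [A, B, D, G, F, E, C]
After 10 (swap(1, 2)): [A, D, B, G, F, E, C]
After 11 (swap(1, 4)): [A, F, B, G, D, E, C]
After 12 (rotate_left(2, 5, k=1)): [A, F, G, D, E, B, C]
After 13 (swap(0, 2)): [G, F, A, D, E, B, C]
After 14 (reverse(5, 6)): [G, F, A, D, E, C, B]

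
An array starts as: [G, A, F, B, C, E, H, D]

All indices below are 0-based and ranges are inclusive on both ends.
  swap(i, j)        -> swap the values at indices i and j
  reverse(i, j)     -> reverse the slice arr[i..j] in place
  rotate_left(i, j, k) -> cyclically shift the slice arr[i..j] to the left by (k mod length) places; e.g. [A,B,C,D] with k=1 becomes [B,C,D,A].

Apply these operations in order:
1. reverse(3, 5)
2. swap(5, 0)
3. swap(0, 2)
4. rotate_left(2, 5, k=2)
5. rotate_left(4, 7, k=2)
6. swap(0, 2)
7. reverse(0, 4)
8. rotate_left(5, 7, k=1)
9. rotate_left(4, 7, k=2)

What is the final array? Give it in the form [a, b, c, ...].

After 1 (reverse(3, 5)): [G, A, F, E, C, B, H, D]
After 2 (swap(5, 0)): [B, A, F, E, C, G, H, D]
After 3 (swap(0, 2)): [F, A, B, E, C, G, H, D]
After 4 (rotate_left(2, 5, k=2)): [F, A, C, G, B, E, H, D]
After 5 (rotate_left(4, 7, k=2)): [F, A, C, G, H, D, B, E]
After 6 (swap(0, 2)): [C, A, F, G, H, D, B, E]
After 7 (reverse(0, 4)): [H, G, F, A, C, D, B, E]
After 8 (rotate_left(5, 7, k=1)): [H, G, F, A, C, B, E, D]
After 9 (rotate_left(4, 7, k=2)): [H, G, F, A, E, D, C, B]

Answer: [H, G, F, A, E, D, C, B]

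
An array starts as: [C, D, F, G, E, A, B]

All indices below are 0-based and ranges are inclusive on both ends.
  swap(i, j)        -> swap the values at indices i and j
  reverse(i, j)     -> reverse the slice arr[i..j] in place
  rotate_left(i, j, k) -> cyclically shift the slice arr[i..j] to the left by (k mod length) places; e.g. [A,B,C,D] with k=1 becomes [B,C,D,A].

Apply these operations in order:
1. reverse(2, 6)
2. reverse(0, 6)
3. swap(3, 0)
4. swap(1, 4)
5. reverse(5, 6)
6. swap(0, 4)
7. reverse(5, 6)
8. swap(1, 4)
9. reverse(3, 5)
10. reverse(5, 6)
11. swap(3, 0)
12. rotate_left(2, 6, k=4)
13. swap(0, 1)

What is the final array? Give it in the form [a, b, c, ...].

Answer: [A, D, F, E, G, B, C]

Derivation:
After 1 (reverse(2, 6)): [C, D, B, A, E, G, F]
After 2 (reverse(0, 6)): [F, G, E, A, B, D, C]
After 3 (swap(3, 0)): [A, G, E, F, B, D, C]
After 4 (swap(1, 4)): [A, B, E, F, G, D, C]
After 5 (reverse(5, 6)): [A, B, E, F, G, C, D]
After 6 (swap(0, 4)): [G, B, E, F, A, C, D]
After 7 (reverse(5, 6)): [G, B, E, F, A, D, C]
After 8 (swap(1, 4)): [G, A, E, F, B, D, C]
After 9 (reverse(3, 5)): [G, A, E, D, B, F, C]
After 10 (reverse(5, 6)): [G, A, E, D, B, C, F]
After 11 (swap(3, 0)): [D, A, E, G, B, C, F]
After 12 (rotate_left(2, 6, k=4)): [D, A, F, E, G, B, C]
After 13 (swap(0, 1)): [A, D, F, E, G, B, C]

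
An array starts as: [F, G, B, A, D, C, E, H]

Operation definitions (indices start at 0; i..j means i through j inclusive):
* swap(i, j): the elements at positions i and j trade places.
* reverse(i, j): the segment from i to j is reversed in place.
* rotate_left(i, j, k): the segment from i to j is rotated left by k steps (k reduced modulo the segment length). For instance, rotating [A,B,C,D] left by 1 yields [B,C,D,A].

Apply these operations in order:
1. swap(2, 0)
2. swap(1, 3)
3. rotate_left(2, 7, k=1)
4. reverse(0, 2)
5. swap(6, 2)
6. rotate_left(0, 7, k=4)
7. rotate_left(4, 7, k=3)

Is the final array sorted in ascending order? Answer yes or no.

After 1 (swap(2, 0)): [B, G, F, A, D, C, E, H]
After 2 (swap(1, 3)): [B, A, F, G, D, C, E, H]
After 3 (rotate_left(2, 7, k=1)): [B, A, G, D, C, E, H, F]
After 4 (reverse(0, 2)): [G, A, B, D, C, E, H, F]
After 5 (swap(6, 2)): [G, A, H, D, C, E, B, F]
After 6 (rotate_left(0, 7, k=4)): [C, E, B, F, G, A, H, D]
After 7 (rotate_left(4, 7, k=3)): [C, E, B, F, D, G, A, H]

Answer: no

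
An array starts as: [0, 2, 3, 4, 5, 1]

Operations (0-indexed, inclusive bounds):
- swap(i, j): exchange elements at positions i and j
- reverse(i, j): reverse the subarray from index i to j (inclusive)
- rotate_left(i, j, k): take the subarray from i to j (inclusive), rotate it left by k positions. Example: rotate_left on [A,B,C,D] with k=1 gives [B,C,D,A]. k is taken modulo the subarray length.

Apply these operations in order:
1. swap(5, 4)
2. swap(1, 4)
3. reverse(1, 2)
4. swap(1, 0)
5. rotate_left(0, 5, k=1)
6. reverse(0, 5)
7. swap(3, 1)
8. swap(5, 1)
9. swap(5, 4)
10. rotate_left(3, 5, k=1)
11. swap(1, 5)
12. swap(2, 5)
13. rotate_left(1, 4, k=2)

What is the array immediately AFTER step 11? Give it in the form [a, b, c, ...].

Answer: [3, 5, 2, 4, 1, 0]

Derivation:
After 1 (swap(5, 4)): [0, 2, 3, 4, 1, 5]
After 2 (swap(1, 4)): [0, 1, 3, 4, 2, 5]
After 3 (reverse(1, 2)): [0, 3, 1, 4, 2, 5]
After 4 (swap(1, 0)): [3, 0, 1, 4, 2, 5]
After 5 (rotate_left(0, 5, k=1)): [0, 1, 4, 2, 5, 3]
After 6 (reverse(0, 5)): [3, 5, 2, 4, 1, 0]
After 7 (swap(3, 1)): [3, 4, 2, 5, 1, 0]
After 8 (swap(5, 1)): [3, 0, 2, 5, 1, 4]
After 9 (swap(5, 4)): [3, 0, 2, 5, 4, 1]
After 10 (rotate_left(3, 5, k=1)): [3, 0, 2, 4, 1, 5]
After 11 (swap(1, 5)): [3, 5, 2, 4, 1, 0]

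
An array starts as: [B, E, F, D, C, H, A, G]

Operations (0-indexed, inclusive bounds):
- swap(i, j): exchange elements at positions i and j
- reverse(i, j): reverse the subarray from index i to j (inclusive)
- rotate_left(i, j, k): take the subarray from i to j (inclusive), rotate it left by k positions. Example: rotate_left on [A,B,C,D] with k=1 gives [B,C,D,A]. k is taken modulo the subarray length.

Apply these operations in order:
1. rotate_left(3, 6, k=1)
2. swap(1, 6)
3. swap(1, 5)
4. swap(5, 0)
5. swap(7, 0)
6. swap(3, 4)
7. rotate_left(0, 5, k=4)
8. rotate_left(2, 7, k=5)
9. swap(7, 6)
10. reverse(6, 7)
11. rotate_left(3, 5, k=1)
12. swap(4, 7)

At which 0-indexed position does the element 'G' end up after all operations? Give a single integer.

After 1 (rotate_left(3, 6, k=1)): [B, E, F, C, H, A, D, G]
After 2 (swap(1, 6)): [B, D, F, C, H, A, E, G]
After 3 (swap(1, 5)): [B, A, F, C, H, D, E, G]
After 4 (swap(5, 0)): [D, A, F, C, H, B, E, G]
After 5 (swap(7, 0)): [G, A, F, C, H, B, E, D]
After 6 (swap(3, 4)): [G, A, F, H, C, B, E, D]
After 7 (rotate_left(0, 5, k=4)): [C, B, G, A, F, H, E, D]
After 8 (rotate_left(2, 7, k=5)): [C, B, D, G, A, F, H, E]
After 9 (swap(7, 6)): [C, B, D, G, A, F, E, H]
After 10 (reverse(6, 7)): [C, B, D, G, A, F, H, E]
After 11 (rotate_left(3, 5, k=1)): [C, B, D, A, F, G, H, E]
After 12 (swap(4, 7)): [C, B, D, A, E, G, H, F]

Answer: 5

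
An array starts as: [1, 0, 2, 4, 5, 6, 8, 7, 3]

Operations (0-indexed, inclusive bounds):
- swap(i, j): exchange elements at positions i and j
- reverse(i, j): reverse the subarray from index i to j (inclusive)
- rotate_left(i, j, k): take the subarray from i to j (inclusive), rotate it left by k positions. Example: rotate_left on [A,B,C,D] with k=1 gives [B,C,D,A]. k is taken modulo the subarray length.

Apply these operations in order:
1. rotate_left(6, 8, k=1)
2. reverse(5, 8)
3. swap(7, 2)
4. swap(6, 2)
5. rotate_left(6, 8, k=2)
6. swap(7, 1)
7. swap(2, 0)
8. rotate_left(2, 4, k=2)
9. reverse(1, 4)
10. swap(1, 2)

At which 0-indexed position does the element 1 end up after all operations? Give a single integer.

Answer: 1

Derivation:
After 1 (rotate_left(6, 8, k=1)): [1, 0, 2, 4, 5, 6, 7, 3, 8]
After 2 (reverse(5, 8)): [1, 0, 2, 4, 5, 8, 3, 7, 6]
After 3 (swap(7, 2)): [1, 0, 7, 4, 5, 8, 3, 2, 6]
After 4 (swap(6, 2)): [1, 0, 3, 4, 5, 8, 7, 2, 6]
After 5 (rotate_left(6, 8, k=2)): [1, 0, 3, 4, 5, 8, 6, 7, 2]
After 6 (swap(7, 1)): [1, 7, 3, 4, 5, 8, 6, 0, 2]
After 7 (swap(2, 0)): [3, 7, 1, 4, 5, 8, 6, 0, 2]
After 8 (rotate_left(2, 4, k=2)): [3, 7, 5, 1, 4, 8, 6, 0, 2]
After 9 (reverse(1, 4)): [3, 4, 1, 5, 7, 8, 6, 0, 2]
After 10 (swap(1, 2)): [3, 1, 4, 5, 7, 8, 6, 0, 2]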